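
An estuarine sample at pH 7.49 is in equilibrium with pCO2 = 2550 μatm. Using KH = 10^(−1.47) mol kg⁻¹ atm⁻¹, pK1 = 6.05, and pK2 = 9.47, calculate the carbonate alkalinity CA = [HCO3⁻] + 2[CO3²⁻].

CA = 2.43 mmol/kg

[CO2*] = KH · pCO2 = 10^(−1.47) × 2550×10^-6 = 8.641×10^-5 mol/kg
α₀ = 1/(1 + K1/[H⁺] + K1K2/[H⁺]²) = 1/(1 + 10^+1.44 + 10^-0.54) = 0.03469
DIC = [CO2*]/α₀ = 8.641×10^-5 / 0.03469 = 2.491 mmol/kg
CA = (α₁ + 2α₂)·DIC = (0.9553 + 2×0.01000) × 2.491 = 2.43 mmol/kg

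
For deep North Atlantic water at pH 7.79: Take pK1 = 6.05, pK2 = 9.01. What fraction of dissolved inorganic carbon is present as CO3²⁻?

α₂ = 1 / (1 + [H⁺]/K2 + [H⁺]²/(K1K2)) = 1 / (1 + 10^+1.22 + 10^-0.52)
   = 1 / (1 + 16.596 + 0.30200) = 1/17.898 = 0.05587

α₂ = 0.0559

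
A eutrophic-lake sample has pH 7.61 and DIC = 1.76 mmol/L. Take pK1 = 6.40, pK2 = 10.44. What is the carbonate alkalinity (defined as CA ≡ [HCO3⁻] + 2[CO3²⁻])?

CA = 1.66 mmol/L

CA = [HCO3⁻] + 2[CO3²⁻] = (α₁ + 2α₂)·DIC
At pH 7.61: [H⁺]/K1 = 10^-1.21 = 0.061660, K2/[H⁺] = 10^-2.83 = 0.0014791
α₁ = 1/(1 + 0.061660 + 0.0014791) = 1/1.0631 = 0.9406; α₂ = α₁·K2/[H⁺] = 0.001391
α₁ + 2α₂ = 0.9434
CA = 0.9434 × 1.76 = 1.66 mmol/L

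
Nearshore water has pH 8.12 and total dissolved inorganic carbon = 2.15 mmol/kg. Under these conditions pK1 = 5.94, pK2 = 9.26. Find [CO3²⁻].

α₂ = 1 / (1 + [H⁺]/K2 + [H⁺]²/(K1K2)) = 1 / (1 + 10^+1.14 + 10^-1.04)
   = 1 / (1 + 13.804 + 0.091201) = 1/14.895 = 0.06714
[CO3²⁻] = α₂ × DIC = 0.06714 × 2.15 = 0.144 mmol/kg

[CO3²⁻] = 0.144 mmol/kg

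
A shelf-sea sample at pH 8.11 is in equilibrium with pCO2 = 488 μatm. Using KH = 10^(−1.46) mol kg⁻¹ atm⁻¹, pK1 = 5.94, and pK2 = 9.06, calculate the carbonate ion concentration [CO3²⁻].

[CO2*] = KH · pCO2 = 10^(−1.46) × 488×10^-6 = 1.692×10^-5 mol/kg
α₀ = 1/(1 + K1/[H⁺] + K1K2/[H⁺]²) = 1/(1 + 10^+2.17 + 10^+1.22) = 0.006042
DIC = [CO2*]/α₀ = 1.692×10^-5 / 0.006042 = 2.800 mmol/kg
[CO3²⁻] = α₂·DIC; α₂ = 0.1003, so [CO3²⁻] = 0.1003 × 2.800 = 0.281 mmol/kg

[CO3²⁻] = 0.281 mmol/kg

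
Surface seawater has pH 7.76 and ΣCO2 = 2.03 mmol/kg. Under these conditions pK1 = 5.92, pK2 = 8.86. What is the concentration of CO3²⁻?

[CO3²⁻] = 0.147 mmol/kg

α₂ = 1 / (1 + [H⁺]/K2 + [H⁺]²/(K1K2)) = 1 / (1 + 10^+1.10 + 10^-0.74)
   = 1 / (1 + 12.589 + 0.18197) = 1/13.771 = 0.07262
[CO3²⁻] = α₂ × DIC = 0.07262 × 2.03 = 0.147 mmol/kg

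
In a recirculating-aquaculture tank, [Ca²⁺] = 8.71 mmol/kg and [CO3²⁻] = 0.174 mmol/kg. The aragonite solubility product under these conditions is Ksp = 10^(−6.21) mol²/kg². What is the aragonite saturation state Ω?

Ksp = 10^(−6.21) = 6.166×10^-7
Ω = [Ca²⁺][CO3²⁻]/Ksp = (8.71×10^-3)(0.174×10^-3) / 6.166×10^-7 = 2.46

Ω = 2.46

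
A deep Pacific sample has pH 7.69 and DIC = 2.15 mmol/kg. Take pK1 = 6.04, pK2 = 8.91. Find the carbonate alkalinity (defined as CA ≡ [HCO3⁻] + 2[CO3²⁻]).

CA = 2.23 mmol/kg

CA = [HCO3⁻] + 2[CO3²⁻] = (α₁ + 2α₂)·DIC
At pH 7.69: [H⁺]/K1 = 10^-1.65 = 0.022387, K2/[H⁺] = 10^-1.22 = 0.060256
α₁ = 1/(1 + 0.022387 + 0.060256) = 1/1.0826 = 0.9237; α₂ = α₁·K2/[H⁺] = 0.05566
α₁ + 2α₂ = 1.0350
CA = 1.0350 × 2.15 = 2.23 mmol/kg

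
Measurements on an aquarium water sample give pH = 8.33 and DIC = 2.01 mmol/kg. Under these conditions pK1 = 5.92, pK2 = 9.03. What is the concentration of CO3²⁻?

α₂ = 1 / (1 + [H⁺]/K2 + [H⁺]²/(K1K2)) = 1 / (1 + 10^+0.70 + 10^-1.71)
   = 1 / (1 + 5.0119 + 0.019498) = 1/6.0314 = 0.1658
[CO3²⁻] = α₂ × DIC = 0.1658 × 2.01 = 0.333 mmol/kg

[CO3²⁻] = 0.333 mmol/kg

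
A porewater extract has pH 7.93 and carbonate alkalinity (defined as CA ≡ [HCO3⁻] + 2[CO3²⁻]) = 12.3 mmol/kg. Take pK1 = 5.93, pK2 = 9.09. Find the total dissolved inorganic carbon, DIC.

DIC = 11.7 mmol/kg

CA = [HCO3⁻] + 2[CO3²⁻] = (α₁ + 2α₂)·DIC
At pH 7.93: [H⁺]/K1 = 10^-2.00 = 0.010000, K2/[H⁺] = 10^-1.16 = 0.069183
α₁ = 1/(1 + 0.010000 + 0.069183) = 1/1.0792 = 0.9266; α₂ = α₁·K2/[H⁺] = 0.06411
α₁ + 2α₂ = 1.0548
DIC = CA / (α₁ + 2α₂) = 12.3 / 1.0548 = 11.7 mmol/kg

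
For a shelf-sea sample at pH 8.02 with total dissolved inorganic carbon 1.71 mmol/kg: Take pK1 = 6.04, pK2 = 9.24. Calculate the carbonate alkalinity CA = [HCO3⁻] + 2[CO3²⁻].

CA = [HCO3⁻] + 2[CO3²⁻] = (α₁ + 2α₂)·DIC
At pH 8.02: [H⁺]/K1 = 10^-1.98 = 0.010471, K2/[H⁺] = 10^-1.22 = 0.060256
α₁ = 1/(1 + 0.010471 + 0.060256) = 1/1.0707 = 0.9339; α₂ = α₁·K2/[H⁺] = 0.05628
α₁ + 2α₂ = 1.0465
CA = 1.0465 × 1.71 = 1.79 mmol/kg

CA = 1.79 mmol/kg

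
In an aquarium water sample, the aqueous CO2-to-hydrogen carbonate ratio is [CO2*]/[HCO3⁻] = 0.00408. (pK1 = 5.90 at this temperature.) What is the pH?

pH = 8.29

From K1 = [H⁺][HCO3⁻]/[CO2*]:  pH = pK1 − log₁₀([CO2*]/[HCO3⁻])
log₁₀(0.00408) = -2.389
pH = 5.90 − (-2.389) = 8.29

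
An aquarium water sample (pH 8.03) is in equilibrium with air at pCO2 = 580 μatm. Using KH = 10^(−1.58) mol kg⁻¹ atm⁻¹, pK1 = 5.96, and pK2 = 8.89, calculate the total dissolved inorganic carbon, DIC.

[CO2*] = KH · pCO2 = 10^(−1.58) × 580×10^-6 = 1.526×10^-5 mol/kg
α₀ = 1/(1 + K1/[H⁺] + K1K2/[H⁺]²) = 1/(1 + 10^+2.07 + 10^+1.21) = 0.007423
DIC = [CO2*]/α₀ = 1.526×10^-5 / 0.007423 = 2.06 mmol/kg

DIC = 2.06 mmol/kg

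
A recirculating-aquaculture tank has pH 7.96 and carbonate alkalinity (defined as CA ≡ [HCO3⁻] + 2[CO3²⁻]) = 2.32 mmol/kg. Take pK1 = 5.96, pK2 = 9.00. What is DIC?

CA = [HCO3⁻] + 2[CO3²⁻] = (α₁ + 2α₂)·DIC
At pH 7.96: [H⁺]/K1 = 10^-2.00 = 0.010000, K2/[H⁺] = 10^-1.04 = 0.091201
α₁ = 1/(1 + 0.010000 + 0.091201) = 1/1.1012 = 0.9081; α₂ = α₁·K2/[H⁺] = 0.08282
α₁ + 2α₂ = 1.0737
DIC = CA / (α₁ + 2α₂) = 2.32 / 1.0737 = 2.16 mmol/kg

DIC = 2.16 mmol/kg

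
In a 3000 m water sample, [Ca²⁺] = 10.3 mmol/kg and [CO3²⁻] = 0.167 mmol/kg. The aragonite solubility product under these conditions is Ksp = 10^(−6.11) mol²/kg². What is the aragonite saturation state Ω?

Ksp = 10^(−6.11) = 7.762×10^-7
Ω = [Ca²⁺][CO3²⁻]/Ksp = (10.3×10^-3)(0.167×10^-3) / 7.762×10^-7 = 2.22

Ω = 2.22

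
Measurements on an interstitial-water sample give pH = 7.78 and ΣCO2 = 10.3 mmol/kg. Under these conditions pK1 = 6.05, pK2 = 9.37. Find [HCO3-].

[HCO3⁻] = 9.86 mmol/kg

α₁ = 1 / (1 + [H⁺]/K1 + K2/[H⁺]) = 1 / (1 + 10^-1.73 + 10^-1.59)
   = 1 / (1 + 0.018621 + 0.025704) = 1/1.0443 = 0.9576
[HCO3⁻] = α₁ × DIC = 0.9576 × 10.3 = 9.86 mmol/kg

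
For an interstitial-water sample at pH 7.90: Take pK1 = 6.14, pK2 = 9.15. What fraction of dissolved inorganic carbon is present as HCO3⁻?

α₁ = 0.931

α₁ = 1 / (1 + [H⁺]/K1 + K2/[H⁺]) = 1 / (1 + 10^-1.76 + 10^-1.25)
   = 1 / (1 + 0.017378 + 0.056234) = 1/1.0736 = 0.9314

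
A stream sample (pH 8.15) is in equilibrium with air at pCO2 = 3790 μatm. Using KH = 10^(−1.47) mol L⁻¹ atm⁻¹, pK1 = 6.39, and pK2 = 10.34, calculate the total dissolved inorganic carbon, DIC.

[CO2*] = KH · pCO2 = 10^(−1.47) × 3790×10^-6 = 1.284×10^-4 mol/L
α₀ = 1/(1 + K1/[H⁺] + K1K2/[H⁺]²) = 1/(1 + 10^+1.76 + 10^-0.43) = 0.01697
DIC = [CO2*]/α₀ = 1.284×10^-4 / 0.01697 = 7.57 mmol/L

DIC = 7.57 mmol/L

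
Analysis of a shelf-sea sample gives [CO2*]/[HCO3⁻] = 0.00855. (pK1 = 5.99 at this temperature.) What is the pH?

From K1 = [H⁺][HCO3⁻]/[CO2*]:  pH = pK1 − log₁₀([CO2*]/[HCO3⁻])
log₁₀(0.00855) = -2.068
pH = 5.99 − (-2.068) = 8.06

pH = 8.06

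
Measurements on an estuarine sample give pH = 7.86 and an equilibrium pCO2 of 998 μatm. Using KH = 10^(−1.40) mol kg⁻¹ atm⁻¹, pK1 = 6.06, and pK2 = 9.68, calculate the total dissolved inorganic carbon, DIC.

DIC = 2.58 mmol/kg

[CO2*] = KH · pCO2 = 10^(−1.40) × 998×10^-6 = 3.973×10^-5 mol/kg
α₀ = 1/(1 + K1/[H⁺] + K1K2/[H⁺]²) = 1/(1 + 10^+1.80 + 10^-0.02) = 0.01537
DIC = [CO2*]/α₀ = 3.973×10^-5 / 0.01537 = 2.58 mmol/kg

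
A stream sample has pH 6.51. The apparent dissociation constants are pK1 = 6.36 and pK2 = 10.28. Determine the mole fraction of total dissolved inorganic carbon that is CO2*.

α₀ = 0.414

α₀ = 1 / (1 + K1/[H⁺] + K1K2/[H⁺]²) = 1 / (1 + 10^+0.15 + 10^-3.62)
   = 1 / (1 + 1.4125 + 0.00023988) = 1/2.4128 = 0.4145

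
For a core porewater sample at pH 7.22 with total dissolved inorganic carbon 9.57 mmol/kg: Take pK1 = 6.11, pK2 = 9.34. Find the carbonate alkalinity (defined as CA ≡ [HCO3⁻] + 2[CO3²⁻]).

CA = 8.95 mmol/kg

CA = [HCO3⁻] + 2[CO3²⁻] = (α₁ + 2α₂)·DIC
At pH 7.22: [H⁺]/K1 = 10^-1.11 = 0.077625, K2/[H⁺] = 10^-2.12 = 0.0075858
α₁ = 1/(1 + 0.077625 + 0.0075858) = 1/1.0852 = 0.9215; α₂ = α₁·K2/[H⁺] = 0.006990
α₁ + 2α₂ = 0.9355
CA = 0.9355 × 9.57 = 8.95 mmol/kg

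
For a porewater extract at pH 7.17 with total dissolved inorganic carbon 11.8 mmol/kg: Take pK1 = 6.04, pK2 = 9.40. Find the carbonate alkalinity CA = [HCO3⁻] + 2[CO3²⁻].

CA = 11.1 mmol/kg

CA = [HCO3⁻] + 2[CO3²⁻] = (α₁ + 2α₂)·DIC
At pH 7.17: [H⁺]/K1 = 10^-1.13 = 0.074131, K2/[H⁺] = 10^-2.23 = 0.0058884
α₁ = 1/(1 + 0.074131 + 0.0058884) = 1/1.0800 = 0.9259; α₂ = α₁·K2/[H⁺] = 0.005452
α₁ + 2α₂ = 0.9368
CA = 0.9368 × 11.8 = 11.1 mmol/kg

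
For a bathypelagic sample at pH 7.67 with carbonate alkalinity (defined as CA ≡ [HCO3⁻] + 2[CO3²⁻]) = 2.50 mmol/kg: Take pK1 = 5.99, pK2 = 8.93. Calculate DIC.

DIC = 2.42 mmol/kg

CA = [HCO3⁻] + 2[CO3²⁻] = (α₁ + 2α₂)·DIC
At pH 7.67: [H⁺]/K1 = 10^-1.68 = 0.020893, K2/[H⁺] = 10^-1.26 = 0.054954
α₁ = 1/(1 + 0.020893 + 0.054954) = 1/1.0758 = 0.9295; α₂ = α₁·K2/[H⁺] = 0.05108
α₁ + 2α₂ = 1.0317
DIC = CA / (α₁ + 2α₂) = 2.50 / 1.0317 = 2.42 mmol/kg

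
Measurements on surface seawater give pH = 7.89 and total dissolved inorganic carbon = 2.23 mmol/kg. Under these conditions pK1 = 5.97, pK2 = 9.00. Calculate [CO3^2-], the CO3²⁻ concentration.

[CO3²⁻] = 0.159 mmol/kg

α₂ = 1 / (1 + [H⁺]/K2 + [H⁺]²/(K1K2)) = 1 / (1 + 10^+1.11 + 10^-0.81)
   = 1 / (1 + 12.882 + 0.15488) = 1/14.037 = 0.07124
[CO3²⁻] = α₂ × DIC = 0.07124 × 2.23 = 0.159 mmol/kg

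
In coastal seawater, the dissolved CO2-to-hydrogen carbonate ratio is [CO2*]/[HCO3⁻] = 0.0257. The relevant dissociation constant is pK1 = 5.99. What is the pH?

From K1 = [H⁺][HCO3⁻]/[CO2*]:  pH = pK1 − log₁₀([CO2*]/[HCO3⁻])
log₁₀(0.0257) = -1.590
pH = 5.99 − (-1.590) = 7.58

pH = 7.58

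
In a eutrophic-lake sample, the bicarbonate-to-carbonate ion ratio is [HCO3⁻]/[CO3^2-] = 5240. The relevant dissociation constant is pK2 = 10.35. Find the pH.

pH = 6.63

From K2 = [H⁺][CO3^2-]/[HCO3⁻]:  pH = pK2 − log₁₀([HCO3⁻]/[CO3^2-])
log₁₀(5240) = +3.719
pH = 10.35 − (+3.719) = 6.63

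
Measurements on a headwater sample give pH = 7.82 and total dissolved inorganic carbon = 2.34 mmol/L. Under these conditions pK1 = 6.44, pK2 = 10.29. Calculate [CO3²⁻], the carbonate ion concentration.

[CO3²⁻] = 7.59 μmol/L

α₂ = 1 / (1 + [H⁺]/K2 + [H⁺]²/(K1K2)) = 1 / (1 + 10^+2.47 + 10^+1.09)
   = 1 / (1 + 295.12 + 12.303) = 1/308.42 = 0.003242
[CO3²⁻] = α₂ × DIC = 0.003242 × 2.34 = 0.00759 mmol/L = 7.59 μmol/L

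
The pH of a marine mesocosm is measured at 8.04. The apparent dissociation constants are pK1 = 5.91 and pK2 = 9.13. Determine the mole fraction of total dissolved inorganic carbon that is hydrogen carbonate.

α₁ = 1 / (1 + [H⁺]/K1 + K2/[H⁺]) = 1 / (1 + 10^-2.13 + 10^-1.09)
   = 1 / (1 + 0.0074131 + 0.081283) = 1/1.0887 = 0.9185

α₁ = 0.919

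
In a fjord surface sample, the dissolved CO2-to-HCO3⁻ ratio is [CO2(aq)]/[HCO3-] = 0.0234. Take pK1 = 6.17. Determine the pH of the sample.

pH = 7.80

From K1 = [H⁺][HCO3-]/[CO2(aq)]:  pH = pK1 − log₁₀([CO2(aq)]/[HCO3-])
log₁₀(0.0234) = -1.631
pH = 6.17 − (-1.631) = 7.80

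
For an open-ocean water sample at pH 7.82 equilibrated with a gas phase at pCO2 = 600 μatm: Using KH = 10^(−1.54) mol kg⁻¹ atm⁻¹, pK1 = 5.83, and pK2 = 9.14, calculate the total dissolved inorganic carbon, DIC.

DIC = 1.79 mmol/kg

[CO2*] = KH · pCO2 = 10^(−1.54) × 600×10^-6 = 1.730×10^-5 mol/kg
α₀ = 1/(1 + K1/[H⁺] + K1K2/[H⁺]²) = 1/(1 + 10^+1.99 + 10^+0.67) = 0.009671
DIC = [CO2*]/α₀ = 1.730×10^-5 / 0.009671 = 1.79 mmol/kg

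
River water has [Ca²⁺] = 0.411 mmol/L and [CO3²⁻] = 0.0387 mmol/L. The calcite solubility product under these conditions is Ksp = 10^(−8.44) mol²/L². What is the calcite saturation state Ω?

Ω = 4.38

Ksp = 10^(−8.44) = 3.631×10^-9
Ω = [Ca²⁺][CO3²⁻]/Ksp = (0.411×10^-3)(0.0387×10^-3) / 3.631×10^-9 = 4.38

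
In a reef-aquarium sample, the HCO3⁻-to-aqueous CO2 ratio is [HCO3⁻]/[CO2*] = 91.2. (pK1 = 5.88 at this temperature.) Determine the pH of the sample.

pH = 7.84

From K1 = [H⁺][HCO3⁻]/[CO2*]:  pH = pK1 + log₁₀([HCO3⁻]/[CO2*])
log₁₀(91.2) = +1.960
pH = 5.88 + (+1.960) = 7.84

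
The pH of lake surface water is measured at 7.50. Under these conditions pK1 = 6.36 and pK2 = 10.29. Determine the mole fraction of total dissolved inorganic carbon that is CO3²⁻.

α₂ = 1 / (1 + [H⁺]/K2 + [H⁺]²/(K1K2)) = 1 / (1 + 10^+2.79 + 10^+1.65)
   = 1 / (1 + 616.60 + 44.668) = 1/662.26 = 0.001510

α₂ = 0.00151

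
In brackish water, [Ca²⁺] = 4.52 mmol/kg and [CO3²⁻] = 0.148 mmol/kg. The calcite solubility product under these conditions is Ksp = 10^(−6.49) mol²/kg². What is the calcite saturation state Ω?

Ksp = 10^(−6.49) = 3.236×10^-7
Ω = [Ca²⁺][CO3²⁻]/Ksp = (4.52×10^-3)(0.148×10^-3) / 3.236×10^-7 = 2.07

Ω = 2.07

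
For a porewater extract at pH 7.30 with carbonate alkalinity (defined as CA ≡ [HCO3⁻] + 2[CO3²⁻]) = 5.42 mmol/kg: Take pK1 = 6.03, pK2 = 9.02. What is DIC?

CA = [HCO3⁻] + 2[CO3²⁻] = (α₁ + 2α₂)·DIC
At pH 7.30: [H⁺]/K1 = 10^-1.27 = 0.053703, K2/[H⁺] = 10^-1.72 = 0.019055
α₁ = 1/(1 + 0.053703 + 0.019055) = 1/1.0728 = 0.9322; α₂ = α₁·K2/[H⁺] = 0.01776
α₁ + 2α₂ = 0.9677
DIC = CA / (α₁ + 2α₂) = 5.42 / 0.9677 = 5.60 mmol/kg

DIC = 5.60 mmol/kg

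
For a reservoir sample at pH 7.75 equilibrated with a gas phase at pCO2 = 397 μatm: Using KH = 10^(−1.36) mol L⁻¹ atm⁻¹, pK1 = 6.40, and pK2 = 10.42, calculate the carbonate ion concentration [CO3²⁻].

[CO3²⁻] = 0.829 μmol/L

[CO2*] = KH · pCO2 = 10^(−1.36) × 397×10^-6 = 1.733×10^-5 mol/L
α₀ = 1/(1 + K1/[H⁺] + K1K2/[H⁺]²) = 1/(1 + 10^+1.35 + 10^-1.32) = 0.04267
DIC = [CO2*]/α₀ = 1.733×10^-5 / 0.04267 = 0.4061 mmol/L
[CO3²⁻] = α₂·DIC; α₂ = 0.002042, so [CO3²⁻] = 0.002042 × 0.4061 = 0.000829 mmol/L = 0.829 μmol/L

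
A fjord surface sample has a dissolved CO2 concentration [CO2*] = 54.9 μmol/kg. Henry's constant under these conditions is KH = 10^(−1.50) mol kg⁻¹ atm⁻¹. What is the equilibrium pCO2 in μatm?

KH = 10^(−1.50) = 3.162×10^-2 mol kg⁻¹ atm⁻¹
pCO2 = [CO2*]/KH = 54.9×10^-6 / 3.162×10^-2 = 1.74×10^-3 atm = 1740 μatm

pCO2 = 1740 μatm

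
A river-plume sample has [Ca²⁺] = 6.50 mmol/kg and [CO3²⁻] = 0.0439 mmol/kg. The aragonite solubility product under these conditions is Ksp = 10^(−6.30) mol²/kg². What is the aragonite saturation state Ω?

Ksp = 10^(−6.30) = 5.012×10^-7
Ω = [Ca²⁺][CO3²⁻]/Ksp = (6.50×10^-3)(0.0439×10^-3) / 5.012×10^-7 = 0.569

Ω = 0.569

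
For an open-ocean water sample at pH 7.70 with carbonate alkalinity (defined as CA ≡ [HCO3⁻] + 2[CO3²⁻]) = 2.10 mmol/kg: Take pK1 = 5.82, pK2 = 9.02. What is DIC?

CA = [HCO3⁻] + 2[CO3²⁻] = (α₁ + 2α₂)·DIC
At pH 7.70: [H⁺]/K1 = 10^-1.88 = 0.013183, K2/[H⁺] = 10^-1.32 = 0.047863
α₁ = 1/(1 + 0.013183 + 0.047863) = 1/1.0610 = 0.9425; α₂ = α₁·K2/[H⁺] = 0.04511
α₁ + 2α₂ = 1.0327
DIC = CA / (α₁ + 2α₂) = 2.10 / 1.0327 = 2.03 mmol/kg

DIC = 2.03 mmol/kg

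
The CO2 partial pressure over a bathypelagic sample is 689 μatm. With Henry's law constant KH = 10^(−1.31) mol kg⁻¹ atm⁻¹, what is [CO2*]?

KH = 10^(−1.31) = 4.898×10^-2 mol kg⁻¹ atm⁻¹
[CO2*] = KH · pCO2 = 4.898×10^-2 × 689×10^-6 atm = 3.37×10^-5 mol/kg

[CO2*] = 33.7 μmol/kg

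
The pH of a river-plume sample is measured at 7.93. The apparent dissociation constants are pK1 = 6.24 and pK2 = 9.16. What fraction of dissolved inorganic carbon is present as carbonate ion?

α₂ = 1 / (1 + [H⁺]/K2 + [H⁺]²/(K1K2)) = 1 / (1 + 10^+1.23 + 10^-0.46)
   = 1 / (1 + 16.982 + 0.34674) = 1/18.329 = 0.05456

α₂ = 0.0546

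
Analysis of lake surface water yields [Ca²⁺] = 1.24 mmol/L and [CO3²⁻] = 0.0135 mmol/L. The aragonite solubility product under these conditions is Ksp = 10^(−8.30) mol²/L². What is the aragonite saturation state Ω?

Ω = 3.34

Ksp = 10^(−8.30) = 5.012×10^-9
Ω = [Ca²⁺][CO3²⁻]/Ksp = (1.24×10^-3)(0.0135×10^-3) / 5.012×10^-9 = 3.34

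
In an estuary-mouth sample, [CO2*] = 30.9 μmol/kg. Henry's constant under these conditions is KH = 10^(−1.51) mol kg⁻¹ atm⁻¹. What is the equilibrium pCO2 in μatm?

KH = 10^(−1.51) = 3.090×10^-2 mol kg⁻¹ atm⁻¹
pCO2 = [CO2*]/KH = 30.9×10^-6 / 3.090×10^-2 = 10.00×10^-4 atm = 1000 μatm

pCO2 = 1000 μatm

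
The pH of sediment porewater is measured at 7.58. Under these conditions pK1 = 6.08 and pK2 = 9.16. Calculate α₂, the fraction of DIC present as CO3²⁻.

α₂ = 0.0249

α₂ = 1 / (1 + [H⁺]/K2 + [H⁺]²/(K1K2)) = 1 / (1 + 10^+1.58 + 10^+0.08)
   = 1 / (1 + 38.019 + 1.2023) = 1/40.221 = 0.02486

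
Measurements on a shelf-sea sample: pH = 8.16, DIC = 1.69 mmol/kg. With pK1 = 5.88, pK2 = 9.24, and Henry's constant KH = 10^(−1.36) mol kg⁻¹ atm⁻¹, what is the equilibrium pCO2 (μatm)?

pCO2 = 187 μatm

α₀ = 1 / (1 + K1/[H⁺] + K1K2/[H⁺]²) = 1 / (1 + 10^+2.28 + 10^+1.20)
   = 1 / (1 + 190.55 + 15.849) = 1/207.40 = 0.004822
[CO2*] = α₀ × DIC = 0.004822 × 1.69 = 0.008149 mmol/kg = 8.149 μmol/kg
pCO2 = [CO2*]/KH = 8.149×10^-6 / 4.365×10^-2 = 187 μatm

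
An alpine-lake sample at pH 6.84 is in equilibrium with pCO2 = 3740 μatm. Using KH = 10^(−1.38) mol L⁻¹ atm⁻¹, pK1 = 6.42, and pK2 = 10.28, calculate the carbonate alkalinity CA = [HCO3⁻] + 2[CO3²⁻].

CA = 0.410 mmol/L

[CO2*] = KH · pCO2 = 10^(−1.38) × 3740×10^-6 = 1.559×10^-4 mol/L
α₀ = 1/(1 + K1/[H⁺] + K1K2/[H⁺]²) = 1/(1 + 10^+0.42 + 10^-3.02) = 0.2754
DIC = [CO2*]/α₀ = 1.559×10^-4 / 0.2754 = 0.5661 mmol/L
CA = (α₁ + 2α₂)·DIC = (0.7243 + 2×0.0002630) × 0.5661 = 0.410 mmol/L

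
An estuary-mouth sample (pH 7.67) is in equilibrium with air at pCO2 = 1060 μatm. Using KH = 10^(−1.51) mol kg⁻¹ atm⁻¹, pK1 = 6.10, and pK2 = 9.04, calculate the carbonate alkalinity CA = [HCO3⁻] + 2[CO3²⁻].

CA = 1.32 mmol/kg

[CO2*] = KH · pCO2 = 10^(−1.51) × 1060×10^-6 = 3.276×10^-5 mol/kg
α₀ = 1/(1 + K1/[H⁺] + K1K2/[H⁺]²) = 1/(1 + 10^+1.57 + 10^+0.20) = 0.02516
DIC = [CO2*]/α₀ = 3.276×10^-5 / 0.02516 = 1.302 mmol/kg
CA = (α₁ + 2α₂)·DIC = (0.9350 + 2×0.03988) × 1.302 = 1.32 mmol/kg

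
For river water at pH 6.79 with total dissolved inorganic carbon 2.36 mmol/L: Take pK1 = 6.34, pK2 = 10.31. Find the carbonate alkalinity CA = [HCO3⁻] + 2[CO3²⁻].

CA = [HCO3⁻] + 2[CO3²⁻] = (α₁ + 2α₂)·DIC
At pH 6.79: [H⁺]/K1 = 10^-0.45 = 0.35481, K2/[H⁺] = 10^-3.52 = 0.00030200
α₁ = 1/(1 + 0.35481 + 0.00030200) = 1/1.3551 = 0.7379; α₂ = α₁·K2/[H⁺] = 0.0002229
α₁ + 2α₂ = 0.7384
CA = 0.7384 × 2.36 = 1.74 mmol/L

CA = 1.74 mmol/L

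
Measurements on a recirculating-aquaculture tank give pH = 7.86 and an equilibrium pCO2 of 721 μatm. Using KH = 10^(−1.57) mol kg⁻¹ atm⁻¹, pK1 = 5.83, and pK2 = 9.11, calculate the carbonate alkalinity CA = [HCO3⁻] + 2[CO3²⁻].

[CO2*] = KH · pCO2 = 10^(−1.57) × 721×10^-6 = 1.941×10^-5 mol/kg
α₀ = 1/(1 + K1/[H⁺] + K1K2/[H⁺]²) = 1/(1 + 10^+2.03 + 10^+0.78) = 0.008758
DIC = [CO2*]/α₀ = 1.941×10^-5 / 0.008758 = 2.216 mmol/kg
CA = (α₁ + 2α₂)·DIC = (0.9385 + 2×0.05277) × 2.216 = 2.31 mmol/kg

CA = 2.31 mmol/kg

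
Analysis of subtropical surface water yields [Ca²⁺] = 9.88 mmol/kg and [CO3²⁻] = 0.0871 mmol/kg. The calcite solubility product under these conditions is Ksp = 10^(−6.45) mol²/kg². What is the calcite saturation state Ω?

Ksp = 10^(−6.45) = 3.548×10^-7
Ω = [Ca²⁺][CO3²⁻]/Ksp = (9.88×10^-3)(0.0871×10^-3) / 3.548×10^-7 = 2.43

Ω = 2.43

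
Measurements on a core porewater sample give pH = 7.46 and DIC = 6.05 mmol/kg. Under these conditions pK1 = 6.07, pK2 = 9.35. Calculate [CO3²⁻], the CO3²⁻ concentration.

[CO3²⁻] = 0.0740 mmol/kg

α₂ = 1 / (1 + [H⁺]/K2 + [H⁺]²/(K1K2)) = 1 / (1 + 10^+1.89 + 10^+0.50)
   = 1 / (1 + 77.625 + 3.1623) = 1/81.787 = 0.01223
[CO3²⁻] = α₂ × DIC = 0.01223 × 6.05 = 0.0740 mmol/kg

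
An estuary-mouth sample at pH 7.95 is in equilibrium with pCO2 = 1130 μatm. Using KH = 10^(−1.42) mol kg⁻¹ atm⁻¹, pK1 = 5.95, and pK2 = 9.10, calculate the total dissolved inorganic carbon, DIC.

DIC = 4.64 mmol/kg

[CO2*] = KH · pCO2 = 10^(−1.42) × 1130×10^-6 = 4.296×10^-5 mol/kg
α₀ = 1/(1 + K1/[H⁺] + K1K2/[H⁺]²) = 1/(1 + 10^+2.00 + 10^+0.85) = 0.009252
DIC = [CO2*]/α₀ = 4.296×10^-5 / 0.009252 = 4.64 mmol/kg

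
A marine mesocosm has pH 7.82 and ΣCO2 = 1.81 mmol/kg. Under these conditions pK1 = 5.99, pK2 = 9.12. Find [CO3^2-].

α₂ = 1 / (1 + [H⁺]/K2 + [H⁺]²/(K1K2)) = 1 / (1 + 10^+1.30 + 10^-0.53)
   = 1 / (1 + 19.953 + 0.29512) = 1/21.248 = 0.04706
[CO3²⁻] = α₂ × DIC = 0.04706 × 1.81 = 0.0852 mmol/kg

[CO3²⁻] = 0.0852 mmol/kg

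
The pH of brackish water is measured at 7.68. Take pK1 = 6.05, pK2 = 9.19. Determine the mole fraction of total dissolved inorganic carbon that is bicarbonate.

α₁ = 1 / (1 + [H⁺]/K1 + K2/[H⁺]) = 1 / (1 + 10^-1.63 + 10^-1.51)
   = 1 / (1 + 0.023442 + 0.030903) = 1/1.0543 = 0.9485

α₁ = 0.948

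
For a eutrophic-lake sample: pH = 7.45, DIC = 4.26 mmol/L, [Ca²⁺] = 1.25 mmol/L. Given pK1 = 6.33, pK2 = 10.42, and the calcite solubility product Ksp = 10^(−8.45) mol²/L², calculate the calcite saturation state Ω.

Ω = 1.49

α₂ = 1 / (1 + [H⁺]/K2 + [H⁺]²/(K1K2)) = 1 / (1 + 10^+2.97 + 10^+1.85)
   = 1 / (1 + 933.25 + 70.795) = 1/1005.0 = 0.0009950
[CO3²⁻] = α₂ × DIC = 0.0009950 × 4.26 = 0.004239 mmol/L = 4.239 μmol/L
Ksp = 10^(−8.45) = 3.548×10^-9
Ω = [Ca²⁺][CO3²⁻]/Ksp = (1.25×10^-3)(4.239×10^-6) / 3.548×10^-9 = 1.49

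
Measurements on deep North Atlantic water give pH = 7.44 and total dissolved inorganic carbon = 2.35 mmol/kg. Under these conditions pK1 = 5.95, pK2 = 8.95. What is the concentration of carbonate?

[CO3²⁻] = 0.0683 mmol/kg

α₂ = 1 / (1 + [H⁺]/K2 + [H⁺]²/(K1K2)) = 1 / (1 + 10^+1.51 + 10^+0.02)
   = 1 / (1 + 32.359 + 1.0471) = 1/34.406 = 0.02906
[CO3²⁻] = α₂ × DIC = 0.02906 × 2.35 = 0.0683 mmol/kg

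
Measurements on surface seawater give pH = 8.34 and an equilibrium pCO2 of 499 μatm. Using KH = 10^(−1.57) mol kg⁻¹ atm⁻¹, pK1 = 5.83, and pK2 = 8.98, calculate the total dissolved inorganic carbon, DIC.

[CO2*] = KH · pCO2 = 10^(−1.57) × 499×10^-6 = 1.343×10^-5 mol/kg
α₀ = 1/(1 + K1/[H⁺] + K1K2/[H⁺]²) = 1/(1 + 10^+2.51 + 10^+1.87) = 0.002508
DIC = [CO2*]/α₀ = 1.343×10^-5 / 0.002508 = 5.36 mmol/kg

DIC = 5.36 mmol/kg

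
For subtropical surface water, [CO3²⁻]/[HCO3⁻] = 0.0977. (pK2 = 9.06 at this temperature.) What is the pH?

pH = 8.05

From K2 = [H⁺][CO3²⁻]/[HCO3⁻]:  pH = pK2 + log₁₀([CO3²⁻]/[HCO3⁻])
log₁₀(0.0977) = -1.010
pH = 9.06 + (-1.010) = 8.05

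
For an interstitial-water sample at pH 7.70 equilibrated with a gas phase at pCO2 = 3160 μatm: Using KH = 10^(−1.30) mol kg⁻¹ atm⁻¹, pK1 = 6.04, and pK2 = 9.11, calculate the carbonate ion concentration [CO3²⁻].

[CO2*] = KH · pCO2 = 10^(−1.30) × 3160×10^-6 = 1.584×10^-4 mol/kg
α₀ = 1/(1 + K1/[H⁺] + K1K2/[H⁺]²) = 1/(1 + 10^+1.66 + 10^+0.25) = 0.02062
DIC = [CO2*]/α₀ = 1.584×10^-4 / 0.02062 = 7.679 mmol/kg
[CO3²⁻] = α₂·DIC; α₂ = 0.03668, so [CO3²⁻] = 0.03668 × 7.679 = 0.282 mmol/kg

[CO3²⁻] = 0.282 mmol/kg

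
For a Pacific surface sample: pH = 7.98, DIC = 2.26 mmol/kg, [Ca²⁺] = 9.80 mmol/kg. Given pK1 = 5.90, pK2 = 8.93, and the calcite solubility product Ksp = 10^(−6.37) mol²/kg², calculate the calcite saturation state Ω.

Ω = 5.20

α₂ = 1 / (1 + [H⁺]/K2 + [H⁺]²/(K1K2)) = 1 / (1 + 10^+0.95 + 10^-1.13)
   = 1 / (1 + 8.9125 + 0.074131) = 1/9.9866 = 0.1001
[CO3²⁻] = α₂ × DIC = 0.1001 × 2.26 = 0.2263 mmol/kg
Ksp = 10^(−6.37) = 4.266×10^-7
Ω = [Ca²⁺][CO3²⁻]/Ksp = (9.80×10^-3)(2.263×10^-4) / 4.266×10^-7 = 5.20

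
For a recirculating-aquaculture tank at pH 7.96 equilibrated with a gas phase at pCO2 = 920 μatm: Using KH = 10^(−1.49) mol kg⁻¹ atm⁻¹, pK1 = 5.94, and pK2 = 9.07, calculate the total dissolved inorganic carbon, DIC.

[CO2*] = KH · pCO2 = 10^(−1.49) × 920×10^-6 = 2.977×10^-5 mol/kg
α₀ = 1/(1 + K1/[H⁺] + K1K2/[H⁺]²) = 1/(1 + 10^+2.02 + 10^+0.91) = 0.008784
DIC = [CO2*]/α₀ = 2.977×10^-5 / 0.008784 = 3.39 mmol/kg

DIC = 3.39 mmol/kg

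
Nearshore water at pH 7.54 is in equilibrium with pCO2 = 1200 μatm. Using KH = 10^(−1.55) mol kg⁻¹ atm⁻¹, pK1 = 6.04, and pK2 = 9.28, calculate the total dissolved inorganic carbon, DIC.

DIC = 1.12 mmol/kg

[CO2*] = KH · pCO2 = 10^(−1.55) × 1200×10^-6 = 3.382×10^-5 mol/kg
α₀ = 1/(1 + K1/[H⁺] + K1K2/[H⁺]²) = 1/(1 + 10^+1.50 + 10^-0.24) = 0.03012
DIC = [CO2*]/α₀ = 3.382×10^-5 / 0.03012 = 1.12 mmol/kg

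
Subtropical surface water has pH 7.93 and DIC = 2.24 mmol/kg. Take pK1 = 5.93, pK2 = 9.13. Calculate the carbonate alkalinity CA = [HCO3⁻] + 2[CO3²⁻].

CA = [HCO3⁻] + 2[CO3²⁻] = (α₁ + 2α₂)·DIC
At pH 7.93: [H⁺]/K1 = 10^-2.00 = 0.010000, K2/[H⁺] = 10^-1.20 = 0.063096
α₁ = 1/(1 + 0.010000 + 0.063096) = 1/1.0731 = 0.9319; α₂ = α₁·K2/[H⁺] = 0.05880
α₁ + 2α₂ = 1.0495
CA = 1.0495 × 2.24 = 2.35 mmol/kg

CA = 2.35 mmol/kg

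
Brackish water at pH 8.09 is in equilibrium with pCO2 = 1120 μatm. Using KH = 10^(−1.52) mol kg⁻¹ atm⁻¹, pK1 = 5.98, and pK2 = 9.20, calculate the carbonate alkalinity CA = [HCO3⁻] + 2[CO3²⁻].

CA = 5.03 mmol/kg

[CO2*] = KH · pCO2 = 10^(−1.52) × 1120×10^-6 = 3.382×10^-5 mol/kg
α₀ = 1/(1 + K1/[H⁺] + K1K2/[H⁺]²) = 1/(1 + 10^+2.11 + 10^+1.00) = 0.007152
DIC = [CO2*]/α₀ = 3.382×10^-5 / 0.007152 = 4.729 mmol/kg
CA = (α₁ + 2α₂)·DIC = (0.9213 + 2×0.07152) × 4.729 = 5.03 mmol/kg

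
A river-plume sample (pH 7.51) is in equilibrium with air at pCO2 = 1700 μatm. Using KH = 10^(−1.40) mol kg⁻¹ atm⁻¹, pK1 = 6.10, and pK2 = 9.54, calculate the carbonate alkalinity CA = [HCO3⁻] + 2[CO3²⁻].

CA = 1.77 mmol/kg

[CO2*] = KH · pCO2 = 10^(−1.40) × 1700×10^-6 = 6.768×10^-5 mol/kg
α₀ = 1/(1 + K1/[H⁺] + K1K2/[H⁺]²) = 1/(1 + 10^+1.41 + 10^-0.62) = 0.03711
DIC = [CO2*]/α₀ = 6.768×10^-5 / 0.03711 = 1.824 mmol/kg
CA = (α₁ + 2α₂)·DIC = (0.9540 + 2×0.008903) × 1.824 = 1.77 mmol/kg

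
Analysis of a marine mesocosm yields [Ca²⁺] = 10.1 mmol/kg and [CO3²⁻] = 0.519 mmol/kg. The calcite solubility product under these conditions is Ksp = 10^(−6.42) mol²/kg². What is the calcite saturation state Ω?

Ksp = 10^(−6.42) = 3.802×10^-7
Ω = [Ca²⁺][CO3²⁻]/Ksp = (10.1×10^-3)(0.519×10^-3) / 3.802×10^-7 = 13.8

Ω = 13.8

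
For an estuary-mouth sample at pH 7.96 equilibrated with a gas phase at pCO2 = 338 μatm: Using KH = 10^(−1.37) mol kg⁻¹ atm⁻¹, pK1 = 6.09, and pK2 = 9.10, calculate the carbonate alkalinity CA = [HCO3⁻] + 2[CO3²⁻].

[CO2*] = KH · pCO2 = 10^(−1.37) × 338×10^-6 = 1.442×10^-5 mol/kg
α₀ = 1/(1 + K1/[H⁺] + K1K2/[H⁺]²) = 1/(1 + 10^+1.87 + 10^+0.73) = 0.01242
DIC = [CO2*]/α₀ = 1.442×10^-5 / 0.01242 = 1.161 mmol/kg
CA = (α₁ + 2α₂)·DIC = (0.9209 + 2×0.06671) × 1.161 = 1.22 mmol/kg

CA = 1.22 mmol/kg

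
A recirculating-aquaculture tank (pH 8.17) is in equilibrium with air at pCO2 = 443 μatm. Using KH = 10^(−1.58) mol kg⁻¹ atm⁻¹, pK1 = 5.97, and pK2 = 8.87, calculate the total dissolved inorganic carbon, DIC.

DIC = 2.23 mmol/kg

[CO2*] = KH · pCO2 = 10^(−1.58) × 443×10^-6 = 1.165×10^-5 mol/kg
α₀ = 1/(1 + K1/[H⁺] + K1K2/[H⁺]²) = 1/(1 + 10^+2.20 + 10^+1.50) = 0.005233
DIC = [CO2*]/α₀ = 1.165×10^-5 / 0.005233 = 2.23 mmol/kg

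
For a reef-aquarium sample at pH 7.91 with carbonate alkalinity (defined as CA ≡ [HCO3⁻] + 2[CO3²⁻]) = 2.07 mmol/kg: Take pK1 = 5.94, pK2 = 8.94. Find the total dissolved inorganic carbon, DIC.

CA = [HCO3⁻] + 2[CO3²⁻] = (α₁ + 2α₂)·DIC
At pH 7.91: [H⁺]/K1 = 10^-1.97 = 0.010715, K2/[H⁺] = 10^-1.03 = 0.093325
α₁ = 1/(1 + 0.010715 + 0.093325) = 1/1.1040 = 0.9058; α₂ = α₁·K2/[H⁺] = 0.08453
α₁ + 2α₂ = 1.0748
DIC = CA / (α₁ + 2α₂) = 2.07 / 1.0748 = 1.93 mmol/kg

DIC = 1.93 mmol/kg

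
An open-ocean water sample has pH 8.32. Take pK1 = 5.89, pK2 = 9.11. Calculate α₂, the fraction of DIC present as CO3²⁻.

α₂ = 0.139

α₂ = 1 / (1 + [H⁺]/K2 + [H⁺]²/(K1K2)) = 1 / (1 + 10^+0.79 + 10^-1.64)
   = 1 / (1 + 6.1660 + 0.022909) = 1/7.1889 = 0.1391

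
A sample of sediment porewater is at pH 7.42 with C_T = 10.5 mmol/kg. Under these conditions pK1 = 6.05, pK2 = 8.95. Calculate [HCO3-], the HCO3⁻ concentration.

α₁ = 1 / (1 + [H⁺]/K1 + K2/[H⁺]) = 1 / (1 + 10^-1.37 + 10^-1.53)
   = 1 / (1 + 0.042658 + 0.029512) = 1/1.0722 = 0.9327
[HCO3⁻] = α₁ × DIC = 0.9327 × 10.5 = 9.79 mmol/kg

[HCO3⁻] = 9.79 mmol/kg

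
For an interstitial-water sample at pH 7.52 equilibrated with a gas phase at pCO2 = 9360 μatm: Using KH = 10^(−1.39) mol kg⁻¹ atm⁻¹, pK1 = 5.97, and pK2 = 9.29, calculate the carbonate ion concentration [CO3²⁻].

[CO2*] = KH · pCO2 = 10^(−1.39) × 9360×10^-6 = 3.813×10^-4 mol/kg
α₀ = 1/(1 + K1/[H⁺] + K1K2/[H⁺]²) = 1/(1 + 10^+1.55 + 10^-0.22) = 0.02697
DIC = [CO2*]/α₀ = 3.813×10^-4 / 0.02697 = 14.14 mmol/kg
[CO3²⁻] = α₂·DIC; α₂ = 0.01625, so [CO3²⁻] = 0.01625 × 14.14 = 0.230 mmol/kg

[CO3²⁻] = 0.230 mmol/kg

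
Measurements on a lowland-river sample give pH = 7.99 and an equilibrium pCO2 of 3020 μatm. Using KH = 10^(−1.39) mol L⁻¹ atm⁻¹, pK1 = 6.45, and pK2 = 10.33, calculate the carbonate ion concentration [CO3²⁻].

[CO2*] = KH · pCO2 = 10^(−1.39) × 3020×10^-6 = 1.230×10^-4 mol/L
α₀ = 1/(1 + K1/[H⁺] + K1K2/[H⁺]²) = 1/(1 + 10^+1.54 + 10^-0.80) = 0.02791
DIC = [CO2*]/α₀ = 1.230×10^-4 / 0.02791 = 4.408 mmol/L
[CO3²⁻] = α₂·DIC; α₂ = 0.004423, so [CO3²⁻] = 0.004423 × 4.408 = 0.0195 mmol/L = 19.5 μmol/L

[CO3²⁻] = 19.5 μmol/L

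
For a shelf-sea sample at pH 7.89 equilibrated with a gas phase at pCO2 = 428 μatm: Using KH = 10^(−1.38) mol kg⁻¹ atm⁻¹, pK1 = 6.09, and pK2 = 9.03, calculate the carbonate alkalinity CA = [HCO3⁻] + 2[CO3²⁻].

[CO2*] = KH · pCO2 = 10^(−1.38) × 428×10^-6 = 1.784×10^-5 mol/kg
α₀ = 1/(1 + K1/[H⁺] + K1K2/[H⁺]²) = 1/(1 + 10^+1.80 + 10^+0.66) = 0.01456
DIC = [CO2*]/α₀ = 1.784×10^-5 / 0.01456 = 1.225 mmol/kg
CA = (α₁ + 2α₂)·DIC = (0.9189 + 2×0.06657) × 1.225 = 1.29 mmol/kg

CA = 1.29 mmol/kg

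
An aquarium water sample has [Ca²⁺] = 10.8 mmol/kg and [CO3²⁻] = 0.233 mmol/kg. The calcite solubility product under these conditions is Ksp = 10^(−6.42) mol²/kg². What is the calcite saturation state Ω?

Ksp = 10^(−6.42) = 3.802×10^-7
Ω = [Ca²⁺][CO3²⁻]/Ksp = (10.8×10^-3)(0.233×10^-3) / 3.802×10^-7 = 6.62

Ω = 6.62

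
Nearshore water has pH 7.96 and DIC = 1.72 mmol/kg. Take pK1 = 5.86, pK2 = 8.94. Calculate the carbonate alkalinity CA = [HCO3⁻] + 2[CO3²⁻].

CA = [HCO3⁻] + 2[CO3²⁻] = (α₁ + 2α₂)·DIC
At pH 7.96: [H⁺]/K1 = 10^-2.10 = 0.0079433, K2/[H⁺] = 10^-0.98 = 0.10471
α₁ = 1/(1 + 0.0079433 + 0.10471) = 1/1.1127 = 0.8988; α₂ = α₁·K2/[H⁺] = 0.09411
α₁ + 2α₂ = 1.0870
CA = 1.0870 × 1.72 = 1.87 mmol/kg

CA = 1.87 mmol/kg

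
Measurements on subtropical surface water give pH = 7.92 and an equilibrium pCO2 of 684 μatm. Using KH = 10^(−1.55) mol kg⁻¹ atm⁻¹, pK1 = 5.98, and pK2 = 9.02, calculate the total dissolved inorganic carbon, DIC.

DIC = 1.83 mmol/kg

[CO2*] = KH · pCO2 = 10^(−1.55) × 684×10^-6 = 1.928×10^-5 mol/kg
α₀ = 1/(1 + K1/[H⁺] + K1K2/[H⁺]²) = 1/(1 + 10^+1.94 + 10^+0.84) = 0.01052
DIC = [CO2*]/α₀ = 1.928×10^-5 / 0.01052 = 1.83 mmol/kg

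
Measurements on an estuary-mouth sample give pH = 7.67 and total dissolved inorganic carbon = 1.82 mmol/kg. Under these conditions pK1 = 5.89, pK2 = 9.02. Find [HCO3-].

[HCO3⁻] = 1.71 mmol/kg

α₁ = 1 / (1 + [H⁺]/K1 + K2/[H⁺]) = 1 / (1 + 10^-1.78 + 10^-1.35)
   = 1 / (1 + 0.016596 + 0.044668) = 1/1.0613 = 0.9423
[HCO3⁻] = α₁ × DIC = 0.9423 × 1.82 = 1.71 mmol/kg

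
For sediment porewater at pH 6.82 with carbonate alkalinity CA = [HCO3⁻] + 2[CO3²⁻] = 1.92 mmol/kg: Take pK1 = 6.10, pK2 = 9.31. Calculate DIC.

DIC = 2.28 mmol/kg

CA = [HCO3⁻] + 2[CO3²⁻] = (α₁ + 2α₂)·DIC
At pH 6.82: [H⁺]/K1 = 10^-0.72 = 0.19055, K2/[H⁺] = 10^-2.49 = 0.0032359
α₁ = 1/(1 + 0.19055 + 0.0032359) = 1/1.1938 = 0.8377; α₂ = α₁·K2/[H⁺] = 0.002711
α₁ + 2α₂ = 0.8431
DIC = CA / (α₁ + 2α₂) = 1.92 / 0.8431 = 2.28 mmol/kg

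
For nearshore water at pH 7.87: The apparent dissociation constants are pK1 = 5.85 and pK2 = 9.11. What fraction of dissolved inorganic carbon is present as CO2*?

α₀ = 1 / (1 + K1/[H⁺] + K1K2/[H⁺]²) = 1 / (1 + 10^+2.02 + 10^+0.78)
   = 1 / (1 + 104.71 + 6.0256) = 1/111.74 = 0.008949

α₀ = 0.00895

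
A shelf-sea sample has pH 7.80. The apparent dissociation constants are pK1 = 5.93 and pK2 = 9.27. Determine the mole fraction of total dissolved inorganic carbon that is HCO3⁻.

α₁ = 1 / (1 + [H⁺]/K1 + K2/[H⁺]) = 1 / (1 + 10^-1.87 + 10^-1.47)
   = 1 / (1 + 0.013490 + 0.033884) = 1/1.0474 = 0.9548

α₁ = 0.955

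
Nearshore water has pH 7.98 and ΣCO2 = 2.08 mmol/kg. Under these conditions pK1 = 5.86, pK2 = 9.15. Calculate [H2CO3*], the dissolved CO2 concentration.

[CO2*] = 14.7 μmol/kg

α₀ = 1 / (1 + K1/[H⁺] + K1K2/[H⁺]²) = 1 / (1 + 10^+2.12 + 10^+0.95)
   = 1 / (1 + 131.83 + 8.9125) = 1/141.74 = 0.007055
[CO2*] = α₀ × DIC = 0.007055 × 2.08 = 0.0147 mmol/kg = 14.7 μmol/kg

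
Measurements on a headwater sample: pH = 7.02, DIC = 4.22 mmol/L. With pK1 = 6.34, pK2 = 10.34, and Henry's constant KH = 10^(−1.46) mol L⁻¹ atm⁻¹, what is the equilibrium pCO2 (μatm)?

α₀ = 1 / (1 + K1/[H⁺] + K1K2/[H⁺]²) = 1 / (1 + 10^+0.68 + 10^-2.64)
   = 1 / (1 + 4.7863 + 0.0022909) = 1/5.7886 = 0.1728
[CO2*] = α₀ × DIC = 0.1728 × 4.22 = 0.7290 mmol/L
pCO2 = [CO2*]/KH = 7.290×10^-4 / 3.467×10^-2 = 2.10×10^4 μatm

pCO2 = 2.10×10^4 μatm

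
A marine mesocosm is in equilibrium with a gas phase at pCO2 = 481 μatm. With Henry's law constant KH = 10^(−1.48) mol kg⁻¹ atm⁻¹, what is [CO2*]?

KH = 10^(−1.48) = 3.311×10^-2 mol kg⁻¹ atm⁻¹
[CO2*] = KH · pCO2 = 3.311×10^-2 × 481×10^-6 atm = 1.59×10^-5 mol/kg

[CO2*] = 15.9 μmol/kg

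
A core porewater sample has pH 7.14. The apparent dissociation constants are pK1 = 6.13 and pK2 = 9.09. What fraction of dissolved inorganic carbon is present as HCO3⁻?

α₁ = 1 / (1 + [H⁺]/K1 + K2/[H⁺]) = 1 / (1 + 10^-1.01 + 10^-1.95)
   = 1 / (1 + 0.097724 + 0.011220) = 1/1.1089 = 0.9018

α₁ = 0.902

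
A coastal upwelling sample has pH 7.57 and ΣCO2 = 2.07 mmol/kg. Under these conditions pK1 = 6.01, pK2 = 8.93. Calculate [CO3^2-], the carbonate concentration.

[CO3²⁻] = 0.0844 mmol/kg

α₂ = 1 / (1 + [H⁺]/K2 + [H⁺]²/(K1K2)) = 1 / (1 + 10^+1.36 + 10^-0.20)
   = 1 / (1 + 22.909 + 0.63096) = 1/24.540 = 0.04075
[CO3²⁻] = α₂ × DIC = 0.04075 × 2.07 = 0.0844 mmol/kg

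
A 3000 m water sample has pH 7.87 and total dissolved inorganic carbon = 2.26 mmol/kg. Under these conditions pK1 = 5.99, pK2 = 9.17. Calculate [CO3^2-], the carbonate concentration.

[CO3²⁻] = 0.107 mmol/kg

α₂ = 1 / (1 + [H⁺]/K2 + [H⁺]²/(K1K2)) = 1 / (1 + 10^+1.30 + 10^-0.58)
   = 1 / (1 + 19.953 + 0.26303) = 1/21.216 = 0.04714
[CO3²⁻] = α₂ × DIC = 0.04714 × 2.26 = 0.107 mmol/kg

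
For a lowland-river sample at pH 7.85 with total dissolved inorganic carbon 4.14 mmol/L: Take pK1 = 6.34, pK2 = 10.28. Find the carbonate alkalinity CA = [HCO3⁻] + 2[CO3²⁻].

CA = [HCO3⁻] + 2[CO3²⁻] = (α₁ + 2α₂)·DIC
At pH 7.85: [H⁺]/K1 = 10^-1.51 = 0.030903, K2/[H⁺] = 10^-2.43 = 0.0037154
α₁ = 1/(1 + 0.030903 + 0.0037154) = 1/1.0346 = 0.9665; α₂ = α₁·K2/[H⁺] = 0.003591
α₁ + 2α₂ = 0.9737
CA = 0.9737 × 4.14 = 4.03 mmol/L

CA = 4.03 mmol/L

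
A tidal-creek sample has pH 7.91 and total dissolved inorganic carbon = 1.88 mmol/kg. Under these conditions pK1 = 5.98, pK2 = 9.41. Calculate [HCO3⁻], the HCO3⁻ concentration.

α₁ = 1 / (1 + [H⁺]/K1 + K2/[H⁺]) = 1 / (1 + 10^-1.93 + 10^-1.50)
   = 1 / (1 + 0.011749 + 0.031623) = 1/1.0434 = 0.9584
[HCO3⁻] = α₁ × DIC = 0.9584 × 1.88 = 1.80 mmol/kg

[HCO3⁻] = 1.80 mmol/kg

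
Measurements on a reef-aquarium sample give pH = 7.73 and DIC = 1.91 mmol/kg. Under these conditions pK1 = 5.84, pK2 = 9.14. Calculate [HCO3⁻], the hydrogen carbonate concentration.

[HCO3⁻] = 1.82 mmol/kg

α₁ = 1 / (1 + [H⁺]/K1 + K2/[H⁺]) = 1 / (1 + 10^-1.89 + 10^-1.41)
   = 1 / (1 + 0.012882 + 0.038905) = 1/1.0518 = 0.9508
[HCO3⁻] = α₁ × DIC = 0.9508 × 1.91 = 1.82 mmol/kg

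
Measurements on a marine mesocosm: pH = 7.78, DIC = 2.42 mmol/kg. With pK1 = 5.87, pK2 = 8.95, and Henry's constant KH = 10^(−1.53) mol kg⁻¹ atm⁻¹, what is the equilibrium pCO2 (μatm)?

pCO2 = 934 μatm

α₀ = 1 / (1 + K1/[H⁺] + K1K2/[H⁺]²) = 1 / (1 + 10^+1.91 + 10^+0.74)
   = 1 / (1 + 81.283 + 5.4954) = 1/87.778 = 0.01139
[CO2*] = α₀ × DIC = 0.01139 × 2.42 = 0.02757 mmol/kg
pCO2 = [CO2*]/KH = 2.757×10^-5 / 2.951×10^-2 = 934 μatm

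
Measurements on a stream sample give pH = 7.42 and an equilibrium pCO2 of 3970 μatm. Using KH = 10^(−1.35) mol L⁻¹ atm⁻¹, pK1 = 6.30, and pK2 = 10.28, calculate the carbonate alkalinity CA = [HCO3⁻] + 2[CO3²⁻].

[CO2*] = KH · pCO2 = 10^(−1.35) × 3970×10^-6 = 1.773×10^-4 mol/L
α₀ = 1/(1 + K1/[H⁺] + K1K2/[H⁺]²) = 1/(1 + 10^+1.12 + 10^-1.74) = 0.07042
DIC = [CO2*]/α₀ = 1.773×10^-4 / 0.07042 = 2.518 mmol/L
CA = (α₁ + 2α₂)·DIC = (0.9283 + 2×0.001281) × 2.518 = 2.34 mmol/L

CA = 2.34 mmol/L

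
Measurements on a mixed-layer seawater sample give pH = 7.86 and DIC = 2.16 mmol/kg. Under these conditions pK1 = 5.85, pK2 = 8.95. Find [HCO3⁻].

α₁ = 1 / (1 + [H⁺]/K1 + K2/[H⁺]) = 1 / (1 + 10^-2.01 + 10^-1.09)
   = 1 / (1 + 0.0097724 + 0.081283) = 1/1.0911 = 0.9165
[HCO3⁻] = α₁ × DIC = 0.9165 × 2.16 = 1.98 mmol/kg

[HCO3⁻] = 1.98 mmol/kg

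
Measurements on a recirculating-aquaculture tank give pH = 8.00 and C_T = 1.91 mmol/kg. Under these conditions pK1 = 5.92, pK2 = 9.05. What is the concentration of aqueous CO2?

[CO2*] = 14.5 μmol/kg

α₀ = 1 / (1 + K1/[H⁺] + K1K2/[H⁺]²) = 1 / (1 + 10^+2.08 + 10^+1.03)
   = 1 / (1 + 120.23 + 10.715) = 1/131.94 = 0.007579
[CO2*] = α₀ × DIC = 0.007579 × 1.91 = 0.0145 mmol/kg = 14.5 μmol/kg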